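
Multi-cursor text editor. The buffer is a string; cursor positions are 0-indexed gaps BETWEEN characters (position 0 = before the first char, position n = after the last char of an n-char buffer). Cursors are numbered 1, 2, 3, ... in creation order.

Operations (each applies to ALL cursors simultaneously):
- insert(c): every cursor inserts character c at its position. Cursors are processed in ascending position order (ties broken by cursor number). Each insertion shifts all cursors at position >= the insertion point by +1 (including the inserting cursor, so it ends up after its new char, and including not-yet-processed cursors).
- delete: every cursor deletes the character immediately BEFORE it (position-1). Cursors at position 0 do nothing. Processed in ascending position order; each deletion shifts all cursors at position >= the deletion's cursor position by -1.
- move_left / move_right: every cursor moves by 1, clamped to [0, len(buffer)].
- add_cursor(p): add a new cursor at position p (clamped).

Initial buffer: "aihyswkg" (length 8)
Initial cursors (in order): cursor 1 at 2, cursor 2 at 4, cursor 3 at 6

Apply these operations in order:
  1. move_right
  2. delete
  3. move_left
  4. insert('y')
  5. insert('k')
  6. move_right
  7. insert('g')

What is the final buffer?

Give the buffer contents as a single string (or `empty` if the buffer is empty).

After op 1 (move_right): buffer="aihyswkg" (len 8), cursors c1@3 c2@5 c3@7, authorship ........
After op 2 (delete): buffer="aiywg" (len 5), cursors c1@2 c2@3 c3@4, authorship .....
After op 3 (move_left): buffer="aiywg" (len 5), cursors c1@1 c2@2 c3@3, authorship .....
After op 4 (insert('y')): buffer="ayiyyywg" (len 8), cursors c1@2 c2@4 c3@6, authorship .1.2.3..
After op 5 (insert('k')): buffer="aykiykyykwg" (len 11), cursors c1@3 c2@6 c3@9, authorship .11.22.33..
After op 6 (move_right): buffer="aykiykyykwg" (len 11), cursors c1@4 c2@7 c3@10, authorship .11.22.33..
After op 7 (insert('g')): buffer="aykigykygykwgg" (len 14), cursors c1@5 c2@9 c3@13, authorship .11.122.233.3.

Answer: aykigykygykwgg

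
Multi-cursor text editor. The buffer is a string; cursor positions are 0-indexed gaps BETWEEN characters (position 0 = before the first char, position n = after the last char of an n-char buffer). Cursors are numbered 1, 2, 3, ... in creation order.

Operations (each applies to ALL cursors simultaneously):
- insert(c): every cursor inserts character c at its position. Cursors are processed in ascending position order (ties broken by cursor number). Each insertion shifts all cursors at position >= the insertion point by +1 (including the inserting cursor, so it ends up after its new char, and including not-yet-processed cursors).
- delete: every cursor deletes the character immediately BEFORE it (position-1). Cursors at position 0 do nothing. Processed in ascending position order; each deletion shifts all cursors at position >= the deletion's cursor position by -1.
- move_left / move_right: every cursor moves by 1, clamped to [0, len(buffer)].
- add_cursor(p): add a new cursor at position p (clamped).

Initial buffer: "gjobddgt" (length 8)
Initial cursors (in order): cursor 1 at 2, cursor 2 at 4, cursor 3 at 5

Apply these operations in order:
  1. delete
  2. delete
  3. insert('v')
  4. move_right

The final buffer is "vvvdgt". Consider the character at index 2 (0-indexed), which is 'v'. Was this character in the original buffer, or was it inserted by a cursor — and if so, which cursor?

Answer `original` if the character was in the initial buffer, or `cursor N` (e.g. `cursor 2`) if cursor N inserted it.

Answer: cursor 3

Derivation:
After op 1 (delete): buffer="godgt" (len 5), cursors c1@1 c2@2 c3@2, authorship .....
After op 2 (delete): buffer="dgt" (len 3), cursors c1@0 c2@0 c3@0, authorship ...
After op 3 (insert('v')): buffer="vvvdgt" (len 6), cursors c1@3 c2@3 c3@3, authorship 123...
After op 4 (move_right): buffer="vvvdgt" (len 6), cursors c1@4 c2@4 c3@4, authorship 123...
Authorship (.=original, N=cursor N): 1 2 3 . . .
Index 2: author = 3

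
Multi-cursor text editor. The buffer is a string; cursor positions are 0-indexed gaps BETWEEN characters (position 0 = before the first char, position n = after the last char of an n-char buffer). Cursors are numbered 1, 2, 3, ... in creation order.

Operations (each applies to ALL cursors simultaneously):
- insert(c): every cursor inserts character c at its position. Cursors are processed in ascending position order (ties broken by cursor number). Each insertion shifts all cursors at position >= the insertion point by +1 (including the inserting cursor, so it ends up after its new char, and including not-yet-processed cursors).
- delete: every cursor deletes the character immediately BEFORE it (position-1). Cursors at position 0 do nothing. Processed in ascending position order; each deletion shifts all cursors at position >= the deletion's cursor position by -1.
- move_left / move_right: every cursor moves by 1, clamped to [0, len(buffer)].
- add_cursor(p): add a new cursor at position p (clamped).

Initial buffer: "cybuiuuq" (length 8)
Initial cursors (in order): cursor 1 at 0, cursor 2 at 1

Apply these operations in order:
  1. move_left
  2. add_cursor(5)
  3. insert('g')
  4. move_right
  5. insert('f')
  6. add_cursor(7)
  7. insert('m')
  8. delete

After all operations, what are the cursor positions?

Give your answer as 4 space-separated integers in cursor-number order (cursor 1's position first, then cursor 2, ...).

Answer: 5 5 12 7

Derivation:
After op 1 (move_left): buffer="cybuiuuq" (len 8), cursors c1@0 c2@0, authorship ........
After op 2 (add_cursor(5)): buffer="cybuiuuq" (len 8), cursors c1@0 c2@0 c3@5, authorship ........
After op 3 (insert('g')): buffer="ggcybuiguuq" (len 11), cursors c1@2 c2@2 c3@8, authorship 12.....3...
After op 4 (move_right): buffer="ggcybuiguuq" (len 11), cursors c1@3 c2@3 c3@9, authorship 12.....3...
After op 5 (insert('f')): buffer="ggcffybuigufuq" (len 14), cursors c1@5 c2@5 c3@12, authorship 12.12....3.3..
After op 6 (add_cursor(7)): buffer="ggcffybuigufuq" (len 14), cursors c1@5 c2@5 c4@7 c3@12, authorship 12.12....3.3..
After op 7 (insert('m')): buffer="ggcffmmybmuigufmuq" (len 18), cursors c1@7 c2@7 c4@10 c3@16, authorship 12.1212..4..3.33..
After op 8 (delete): buffer="ggcffybuigufuq" (len 14), cursors c1@5 c2@5 c4@7 c3@12, authorship 12.12....3.3..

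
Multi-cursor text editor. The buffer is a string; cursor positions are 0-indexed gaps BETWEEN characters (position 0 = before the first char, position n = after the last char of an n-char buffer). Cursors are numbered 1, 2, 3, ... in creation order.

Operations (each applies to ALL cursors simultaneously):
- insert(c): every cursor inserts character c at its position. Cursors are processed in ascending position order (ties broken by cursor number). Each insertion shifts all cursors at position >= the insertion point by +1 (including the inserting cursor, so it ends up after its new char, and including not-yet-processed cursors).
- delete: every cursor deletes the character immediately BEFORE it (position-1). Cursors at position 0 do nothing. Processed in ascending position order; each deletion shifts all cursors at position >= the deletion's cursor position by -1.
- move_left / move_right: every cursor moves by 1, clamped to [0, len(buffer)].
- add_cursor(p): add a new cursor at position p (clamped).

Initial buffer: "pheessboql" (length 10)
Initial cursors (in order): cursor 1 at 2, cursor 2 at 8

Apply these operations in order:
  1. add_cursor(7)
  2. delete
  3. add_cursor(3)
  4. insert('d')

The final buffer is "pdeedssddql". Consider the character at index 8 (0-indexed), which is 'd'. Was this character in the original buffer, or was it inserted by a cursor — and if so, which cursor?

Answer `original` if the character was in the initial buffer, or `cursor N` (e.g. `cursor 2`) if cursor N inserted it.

Answer: cursor 3

Derivation:
After op 1 (add_cursor(7)): buffer="pheessboql" (len 10), cursors c1@2 c3@7 c2@8, authorship ..........
After op 2 (delete): buffer="peessql" (len 7), cursors c1@1 c2@5 c3@5, authorship .......
After op 3 (add_cursor(3)): buffer="peessql" (len 7), cursors c1@1 c4@3 c2@5 c3@5, authorship .......
After op 4 (insert('d')): buffer="pdeedssddql" (len 11), cursors c1@2 c4@5 c2@9 c3@9, authorship .1..4..23..
Authorship (.=original, N=cursor N): . 1 . . 4 . . 2 3 . .
Index 8: author = 3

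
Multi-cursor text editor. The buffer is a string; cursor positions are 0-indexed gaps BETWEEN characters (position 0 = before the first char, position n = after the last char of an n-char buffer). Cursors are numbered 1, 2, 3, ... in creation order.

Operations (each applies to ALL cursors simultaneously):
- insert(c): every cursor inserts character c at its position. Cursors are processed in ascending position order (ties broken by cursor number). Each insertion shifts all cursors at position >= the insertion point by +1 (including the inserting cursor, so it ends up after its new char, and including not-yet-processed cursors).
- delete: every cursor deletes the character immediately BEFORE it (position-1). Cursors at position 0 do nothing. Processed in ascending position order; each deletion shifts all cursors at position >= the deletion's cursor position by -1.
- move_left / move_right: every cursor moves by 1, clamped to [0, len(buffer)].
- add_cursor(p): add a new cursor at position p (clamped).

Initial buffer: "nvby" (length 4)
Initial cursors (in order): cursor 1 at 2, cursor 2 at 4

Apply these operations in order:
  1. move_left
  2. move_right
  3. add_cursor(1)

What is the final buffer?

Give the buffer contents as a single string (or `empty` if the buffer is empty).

After op 1 (move_left): buffer="nvby" (len 4), cursors c1@1 c2@3, authorship ....
After op 2 (move_right): buffer="nvby" (len 4), cursors c1@2 c2@4, authorship ....
After op 3 (add_cursor(1)): buffer="nvby" (len 4), cursors c3@1 c1@2 c2@4, authorship ....

Answer: nvby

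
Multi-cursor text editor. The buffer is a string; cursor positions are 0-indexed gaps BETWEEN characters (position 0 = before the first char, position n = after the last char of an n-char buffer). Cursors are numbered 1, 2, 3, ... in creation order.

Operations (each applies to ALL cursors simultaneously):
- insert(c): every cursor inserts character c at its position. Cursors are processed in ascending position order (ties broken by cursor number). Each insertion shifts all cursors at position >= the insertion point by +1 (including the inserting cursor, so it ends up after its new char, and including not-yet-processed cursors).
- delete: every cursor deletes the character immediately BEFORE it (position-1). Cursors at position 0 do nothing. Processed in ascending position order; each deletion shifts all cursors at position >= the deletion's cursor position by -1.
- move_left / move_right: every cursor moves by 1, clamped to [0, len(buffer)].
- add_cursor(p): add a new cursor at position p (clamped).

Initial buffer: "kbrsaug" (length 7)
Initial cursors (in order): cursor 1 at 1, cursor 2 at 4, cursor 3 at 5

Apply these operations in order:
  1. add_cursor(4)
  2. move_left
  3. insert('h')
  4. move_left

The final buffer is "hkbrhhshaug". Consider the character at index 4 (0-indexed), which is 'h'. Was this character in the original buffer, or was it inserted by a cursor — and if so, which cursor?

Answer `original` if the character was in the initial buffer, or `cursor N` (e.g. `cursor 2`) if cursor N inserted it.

Answer: cursor 2

Derivation:
After op 1 (add_cursor(4)): buffer="kbrsaug" (len 7), cursors c1@1 c2@4 c4@4 c3@5, authorship .......
After op 2 (move_left): buffer="kbrsaug" (len 7), cursors c1@0 c2@3 c4@3 c3@4, authorship .......
After op 3 (insert('h')): buffer="hkbrhhshaug" (len 11), cursors c1@1 c2@6 c4@6 c3@8, authorship 1...24.3...
After op 4 (move_left): buffer="hkbrhhshaug" (len 11), cursors c1@0 c2@5 c4@5 c3@7, authorship 1...24.3...
Authorship (.=original, N=cursor N): 1 . . . 2 4 . 3 . . .
Index 4: author = 2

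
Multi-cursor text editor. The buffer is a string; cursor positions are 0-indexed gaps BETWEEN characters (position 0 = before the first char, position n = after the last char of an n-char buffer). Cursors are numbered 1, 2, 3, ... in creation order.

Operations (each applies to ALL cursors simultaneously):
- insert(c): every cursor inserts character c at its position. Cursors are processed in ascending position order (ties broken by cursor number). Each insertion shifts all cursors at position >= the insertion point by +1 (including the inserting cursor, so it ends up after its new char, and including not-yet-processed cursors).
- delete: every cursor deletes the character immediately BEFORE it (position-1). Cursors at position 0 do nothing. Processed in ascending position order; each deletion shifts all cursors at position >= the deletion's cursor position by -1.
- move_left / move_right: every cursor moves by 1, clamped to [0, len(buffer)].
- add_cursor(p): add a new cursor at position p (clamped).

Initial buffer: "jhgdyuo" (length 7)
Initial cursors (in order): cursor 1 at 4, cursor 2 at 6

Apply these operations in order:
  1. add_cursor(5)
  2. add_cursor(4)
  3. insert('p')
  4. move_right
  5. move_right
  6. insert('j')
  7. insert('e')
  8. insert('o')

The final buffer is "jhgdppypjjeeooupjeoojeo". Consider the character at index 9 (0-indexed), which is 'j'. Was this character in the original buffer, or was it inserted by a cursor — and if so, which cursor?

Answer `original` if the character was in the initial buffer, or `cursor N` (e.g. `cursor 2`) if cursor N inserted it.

After op 1 (add_cursor(5)): buffer="jhgdyuo" (len 7), cursors c1@4 c3@5 c2@6, authorship .......
After op 2 (add_cursor(4)): buffer="jhgdyuo" (len 7), cursors c1@4 c4@4 c3@5 c2@6, authorship .......
After op 3 (insert('p')): buffer="jhgdppypupo" (len 11), cursors c1@6 c4@6 c3@8 c2@10, authorship ....14.3.2.
After op 4 (move_right): buffer="jhgdppypupo" (len 11), cursors c1@7 c4@7 c3@9 c2@11, authorship ....14.3.2.
After op 5 (move_right): buffer="jhgdppypupo" (len 11), cursors c1@8 c4@8 c3@10 c2@11, authorship ....14.3.2.
After op 6 (insert('j')): buffer="jhgdppypjjupjoj" (len 15), cursors c1@10 c4@10 c3@13 c2@15, authorship ....14.314.23.2
After op 7 (insert('e')): buffer="jhgdppypjjeeupjeoje" (len 19), cursors c1@12 c4@12 c3@16 c2@19, authorship ....14.31414.233.22
After op 8 (insert('o')): buffer="jhgdppypjjeeooupjeoojeo" (len 23), cursors c1@14 c4@14 c3@19 c2@23, authorship ....14.3141414.2333.222
Authorship (.=original, N=cursor N): . . . . 1 4 . 3 1 4 1 4 1 4 . 2 3 3 3 . 2 2 2
Index 9: author = 4

Answer: cursor 4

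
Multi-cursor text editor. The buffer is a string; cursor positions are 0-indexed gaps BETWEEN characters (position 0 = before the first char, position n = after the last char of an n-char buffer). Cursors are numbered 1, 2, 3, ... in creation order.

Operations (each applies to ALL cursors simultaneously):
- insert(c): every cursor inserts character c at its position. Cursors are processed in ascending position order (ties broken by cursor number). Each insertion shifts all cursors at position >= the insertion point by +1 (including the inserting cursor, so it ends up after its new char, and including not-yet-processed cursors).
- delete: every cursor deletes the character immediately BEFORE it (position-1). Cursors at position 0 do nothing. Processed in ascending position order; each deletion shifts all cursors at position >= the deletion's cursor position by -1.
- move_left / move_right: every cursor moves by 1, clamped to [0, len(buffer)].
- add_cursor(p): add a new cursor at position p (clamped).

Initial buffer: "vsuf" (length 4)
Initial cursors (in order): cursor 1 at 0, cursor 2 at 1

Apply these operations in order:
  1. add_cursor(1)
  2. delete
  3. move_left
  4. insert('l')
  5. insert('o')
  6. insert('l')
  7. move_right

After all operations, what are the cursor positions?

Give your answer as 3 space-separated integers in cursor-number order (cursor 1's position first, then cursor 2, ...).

After op 1 (add_cursor(1)): buffer="vsuf" (len 4), cursors c1@0 c2@1 c3@1, authorship ....
After op 2 (delete): buffer="suf" (len 3), cursors c1@0 c2@0 c3@0, authorship ...
After op 3 (move_left): buffer="suf" (len 3), cursors c1@0 c2@0 c3@0, authorship ...
After op 4 (insert('l')): buffer="lllsuf" (len 6), cursors c1@3 c2@3 c3@3, authorship 123...
After op 5 (insert('o')): buffer="lllooosuf" (len 9), cursors c1@6 c2@6 c3@6, authorship 123123...
After op 6 (insert('l')): buffer="lllooolllsuf" (len 12), cursors c1@9 c2@9 c3@9, authorship 123123123...
After op 7 (move_right): buffer="lllooolllsuf" (len 12), cursors c1@10 c2@10 c3@10, authorship 123123123...

Answer: 10 10 10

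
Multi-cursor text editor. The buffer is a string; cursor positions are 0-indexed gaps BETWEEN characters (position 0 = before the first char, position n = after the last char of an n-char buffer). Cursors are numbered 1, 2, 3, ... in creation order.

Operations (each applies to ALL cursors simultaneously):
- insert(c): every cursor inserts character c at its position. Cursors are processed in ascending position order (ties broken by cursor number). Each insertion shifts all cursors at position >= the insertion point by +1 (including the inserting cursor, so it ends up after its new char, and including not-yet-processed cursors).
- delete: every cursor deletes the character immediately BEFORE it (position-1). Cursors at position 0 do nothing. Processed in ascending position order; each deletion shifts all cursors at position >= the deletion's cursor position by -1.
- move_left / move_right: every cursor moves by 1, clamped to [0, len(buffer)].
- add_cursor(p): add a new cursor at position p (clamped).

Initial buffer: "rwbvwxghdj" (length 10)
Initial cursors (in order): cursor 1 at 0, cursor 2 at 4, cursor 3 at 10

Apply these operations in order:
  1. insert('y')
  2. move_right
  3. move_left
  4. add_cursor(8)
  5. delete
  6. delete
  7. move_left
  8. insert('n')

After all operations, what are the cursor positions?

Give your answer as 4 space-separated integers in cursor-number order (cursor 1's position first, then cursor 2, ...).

Answer: 1 5 8 5

Derivation:
After op 1 (insert('y')): buffer="yrwbvywxghdjy" (len 13), cursors c1@1 c2@6 c3@13, authorship 1....2......3
After op 2 (move_right): buffer="yrwbvywxghdjy" (len 13), cursors c1@2 c2@7 c3@13, authorship 1....2......3
After op 3 (move_left): buffer="yrwbvywxghdjy" (len 13), cursors c1@1 c2@6 c3@12, authorship 1....2......3
After op 4 (add_cursor(8)): buffer="yrwbvywxghdjy" (len 13), cursors c1@1 c2@6 c4@8 c3@12, authorship 1....2......3
After op 5 (delete): buffer="rwbvwghdy" (len 9), cursors c1@0 c2@4 c4@5 c3@8, authorship ........3
After op 6 (delete): buffer="rwbghy" (len 6), cursors c1@0 c2@3 c4@3 c3@5, authorship .....3
After op 7 (move_left): buffer="rwbghy" (len 6), cursors c1@0 c2@2 c4@2 c3@4, authorship .....3
After op 8 (insert('n')): buffer="nrwnnbgnhy" (len 10), cursors c1@1 c2@5 c4@5 c3@8, authorship 1..24..3.3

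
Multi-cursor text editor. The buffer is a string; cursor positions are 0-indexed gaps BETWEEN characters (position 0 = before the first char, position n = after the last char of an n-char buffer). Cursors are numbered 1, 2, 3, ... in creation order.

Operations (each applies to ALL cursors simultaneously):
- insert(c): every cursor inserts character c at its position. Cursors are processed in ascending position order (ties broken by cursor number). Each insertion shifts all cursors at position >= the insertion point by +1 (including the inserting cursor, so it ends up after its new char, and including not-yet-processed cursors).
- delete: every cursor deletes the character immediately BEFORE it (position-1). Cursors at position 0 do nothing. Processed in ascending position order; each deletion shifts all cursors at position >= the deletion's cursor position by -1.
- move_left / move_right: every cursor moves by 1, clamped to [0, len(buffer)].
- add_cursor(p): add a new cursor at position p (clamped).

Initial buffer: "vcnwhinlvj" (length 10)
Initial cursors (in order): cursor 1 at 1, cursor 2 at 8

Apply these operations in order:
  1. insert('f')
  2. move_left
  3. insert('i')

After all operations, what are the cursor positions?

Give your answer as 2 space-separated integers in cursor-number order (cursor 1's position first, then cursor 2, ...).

After op 1 (insert('f')): buffer="vfcnwhinlfvj" (len 12), cursors c1@2 c2@10, authorship .1.......2..
After op 2 (move_left): buffer="vfcnwhinlfvj" (len 12), cursors c1@1 c2@9, authorship .1.......2..
After op 3 (insert('i')): buffer="vifcnwhinlifvj" (len 14), cursors c1@2 c2@11, authorship .11.......22..

Answer: 2 11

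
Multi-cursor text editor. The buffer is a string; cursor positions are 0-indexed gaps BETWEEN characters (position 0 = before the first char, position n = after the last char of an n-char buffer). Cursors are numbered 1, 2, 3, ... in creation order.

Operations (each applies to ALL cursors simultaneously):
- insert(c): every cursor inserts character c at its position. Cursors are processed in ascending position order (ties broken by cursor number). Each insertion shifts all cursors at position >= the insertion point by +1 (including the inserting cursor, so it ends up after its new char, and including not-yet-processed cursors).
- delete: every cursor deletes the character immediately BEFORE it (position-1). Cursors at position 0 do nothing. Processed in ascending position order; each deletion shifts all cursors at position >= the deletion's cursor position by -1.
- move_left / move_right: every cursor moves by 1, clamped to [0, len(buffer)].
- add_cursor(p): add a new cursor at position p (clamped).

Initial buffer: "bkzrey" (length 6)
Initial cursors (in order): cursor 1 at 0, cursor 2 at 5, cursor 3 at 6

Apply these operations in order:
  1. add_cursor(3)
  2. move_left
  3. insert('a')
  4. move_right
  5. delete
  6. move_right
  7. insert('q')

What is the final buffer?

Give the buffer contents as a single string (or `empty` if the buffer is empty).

Answer: akqarqaaqq

Derivation:
After op 1 (add_cursor(3)): buffer="bkzrey" (len 6), cursors c1@0 c4@3 c2@5 c3@6, authorship ......
After op 2 (move_left): buffer="bkzrey" (len 6), cursors c1@0 c4@2 c2@4 c3@5, authorship ......
After op 3 (insert('a')): buffer="abkazraeay" (len 10), cursors c1@1 c4@4 c2@7 c3@9, authorship 1..4..2.3.
After op 4 (move_right): buffer="abkazraeay" (len 10), cursors c1@2 c4@5 c2@8 c3@10, authorship 1..4..2.3.
After op 5 (delete): buffer="akaraa" (len 6), cursors c1@1 c4@3 c2@5 c3@6, authorship 1.4.23
After op 6 (move_right): buffer="akaraa" (len 6), cursors c1@2 c4@4 c2@6 c3@6, authorship 1.4.23
After op 7 (insert('q')): buffer="akqarqaaqq" (len 10), cursors c1@3 c4@6 c2@10 c3@10, authorship 1.14.42323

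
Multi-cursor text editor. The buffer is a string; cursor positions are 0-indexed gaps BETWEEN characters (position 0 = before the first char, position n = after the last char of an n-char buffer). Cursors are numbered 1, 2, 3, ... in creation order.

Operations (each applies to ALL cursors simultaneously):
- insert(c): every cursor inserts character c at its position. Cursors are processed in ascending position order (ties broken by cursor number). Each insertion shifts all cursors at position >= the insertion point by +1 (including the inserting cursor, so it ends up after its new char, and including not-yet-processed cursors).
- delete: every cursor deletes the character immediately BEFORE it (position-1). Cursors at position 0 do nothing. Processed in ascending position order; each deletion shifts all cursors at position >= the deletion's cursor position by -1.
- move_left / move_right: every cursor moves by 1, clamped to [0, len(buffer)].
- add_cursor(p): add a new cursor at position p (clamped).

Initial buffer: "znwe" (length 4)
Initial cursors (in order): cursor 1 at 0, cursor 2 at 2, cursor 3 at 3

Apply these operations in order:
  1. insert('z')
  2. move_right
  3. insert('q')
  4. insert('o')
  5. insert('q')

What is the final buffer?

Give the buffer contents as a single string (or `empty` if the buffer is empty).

Answer: zzqoqnzwqoqzeqoq

Derivation:
After op 1 (insert('z')): buffer="zznzwze" (len 7), cursors c1@1 c2@4 c3@6, authorship 1..2.3.
After op 2 (move_right): buffer="zznzwze" (len 7), cursors c1@2 c2@5 c3@7, authorship 1..2.3.
After op 3 (insert('q')): buffer="zzqnzwqzeq" (len 10), cursors c1@3 c2@7 c3@10, authorship 1.1.2.23.3
After op 4 (insert('o')): buffer="zzqonzwqozeqo" (len 13), cursors c1@4 c2@9 c3@13, authorship 1.11.2.223.33
After op 5 (insert('q')): buffer="zzqoqnzwqoqzeqoq" (len 16), cursors c1@5 c2@11 c3@16, authorship 1.111.2.2223.333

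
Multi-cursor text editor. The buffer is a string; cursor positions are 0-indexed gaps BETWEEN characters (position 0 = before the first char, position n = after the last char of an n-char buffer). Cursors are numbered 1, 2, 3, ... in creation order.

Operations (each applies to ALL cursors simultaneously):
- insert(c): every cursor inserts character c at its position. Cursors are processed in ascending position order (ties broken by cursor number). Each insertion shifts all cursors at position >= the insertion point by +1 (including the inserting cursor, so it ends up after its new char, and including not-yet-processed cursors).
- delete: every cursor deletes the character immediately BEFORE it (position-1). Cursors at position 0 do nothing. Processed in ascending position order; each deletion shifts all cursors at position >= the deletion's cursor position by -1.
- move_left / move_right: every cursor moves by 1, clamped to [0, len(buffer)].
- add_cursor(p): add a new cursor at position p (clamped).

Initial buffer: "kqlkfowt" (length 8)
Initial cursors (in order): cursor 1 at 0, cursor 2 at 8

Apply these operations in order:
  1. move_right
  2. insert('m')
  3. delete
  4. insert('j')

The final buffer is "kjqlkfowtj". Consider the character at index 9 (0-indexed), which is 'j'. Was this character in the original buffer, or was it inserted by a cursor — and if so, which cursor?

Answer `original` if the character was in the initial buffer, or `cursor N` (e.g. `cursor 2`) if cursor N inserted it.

Answer: cursor 2

Derivation:
After op 1 (move_right): buffer="kqlkfowt" (len 8), cursors c1@1 c2@8, authorship ........
After op 2 (insert('m')): buffer="kmqlkfowtm" (len 10), cursors c1@2 c2@10, authorship .1.......2
After op 3 (delete): buffer="kqlkfowt" (len 8), cursors c1@1 c2@8, authorship ........
After op 4 (insert('j')): buffer="kjqlkfowtj" (len 10), cursors c1@2 c2@10, authorship .1.......2
Authorship (.=original, N=cursor N): . 1 . . . . . . . 2
Index 9: author = 2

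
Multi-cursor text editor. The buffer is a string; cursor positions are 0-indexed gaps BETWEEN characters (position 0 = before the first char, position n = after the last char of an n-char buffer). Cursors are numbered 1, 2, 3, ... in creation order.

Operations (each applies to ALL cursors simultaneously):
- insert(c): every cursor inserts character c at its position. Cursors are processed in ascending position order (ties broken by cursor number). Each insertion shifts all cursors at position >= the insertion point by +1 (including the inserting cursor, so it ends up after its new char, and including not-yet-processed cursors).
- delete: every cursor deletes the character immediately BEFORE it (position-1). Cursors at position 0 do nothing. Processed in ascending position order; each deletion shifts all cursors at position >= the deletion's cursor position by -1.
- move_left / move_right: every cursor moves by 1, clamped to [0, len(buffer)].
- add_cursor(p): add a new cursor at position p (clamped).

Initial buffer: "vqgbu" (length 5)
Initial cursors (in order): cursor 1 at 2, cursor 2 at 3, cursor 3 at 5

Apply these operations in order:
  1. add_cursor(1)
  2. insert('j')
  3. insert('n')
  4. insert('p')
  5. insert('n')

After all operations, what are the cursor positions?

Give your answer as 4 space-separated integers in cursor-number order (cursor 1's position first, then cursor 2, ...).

After op 1 (add_cursor(1)): buffer="vqgbu" (len 5), cursors c4@1 c1@2 c2@3 c3@5, authorship .....
After op 2 (insert('j')): buffer="vjqjgjbuj" (len 9), cursors c4@2 c1@4 c2@6 c3@9, authorship .4.1.2..3
After op 3 (insert('n')): buffer="vjnqjngjnbujn" (len 13), cursors c4@3 c1@6 c2@9 c3@13, authorship .44.11.22..33
After op 4 (insert('p')): buffer="vjnpqjnpgjnpbujnp" (len 17), cursors c4@4 c1@8 c2@12 c3@17, authorship .444.111.222..333
After op 5 (insert('n')): buffer="vjnpnqjnpngjnpnbujnpn" (len 21), cursors c4@5 c1@10 c2@15 c3@21, authorship .4444.1111.2222..3333

Answer: 10 15 21 5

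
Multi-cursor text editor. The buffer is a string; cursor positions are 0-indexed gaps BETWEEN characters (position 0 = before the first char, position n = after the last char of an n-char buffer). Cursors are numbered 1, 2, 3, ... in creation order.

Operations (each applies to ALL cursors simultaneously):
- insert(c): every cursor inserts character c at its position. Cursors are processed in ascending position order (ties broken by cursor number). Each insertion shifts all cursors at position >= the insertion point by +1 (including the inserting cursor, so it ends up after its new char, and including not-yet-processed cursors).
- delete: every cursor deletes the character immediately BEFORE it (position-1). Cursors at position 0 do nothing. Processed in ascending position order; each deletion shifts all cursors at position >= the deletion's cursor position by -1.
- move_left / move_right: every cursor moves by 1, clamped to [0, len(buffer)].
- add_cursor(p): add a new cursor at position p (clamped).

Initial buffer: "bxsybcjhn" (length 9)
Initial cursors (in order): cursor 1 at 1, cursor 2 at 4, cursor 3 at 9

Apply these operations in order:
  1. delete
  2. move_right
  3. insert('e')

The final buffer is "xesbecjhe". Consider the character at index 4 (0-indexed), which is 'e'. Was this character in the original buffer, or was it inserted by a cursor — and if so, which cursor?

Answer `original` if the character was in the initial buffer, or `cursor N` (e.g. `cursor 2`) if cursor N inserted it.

After op 1 (delete): buffer="xsbcjh" (len 6), cursors c1@0 c2@2 c3@6, authorship ......
After op 2 (move_right): buffer="xsbcjh" (len 6), cursors c1@1 c2@3 c3@6, authorship ......
After op 3 (insert('e')): buffer="xesbecjhe" (len 9), cursors c1@2 c2@5 c3@9, authorship .1..2...3
Authorship (.=original, N=cursor N): . 1 . . 2 . . . 3
Index 4: author = 2

Answer: cursor 2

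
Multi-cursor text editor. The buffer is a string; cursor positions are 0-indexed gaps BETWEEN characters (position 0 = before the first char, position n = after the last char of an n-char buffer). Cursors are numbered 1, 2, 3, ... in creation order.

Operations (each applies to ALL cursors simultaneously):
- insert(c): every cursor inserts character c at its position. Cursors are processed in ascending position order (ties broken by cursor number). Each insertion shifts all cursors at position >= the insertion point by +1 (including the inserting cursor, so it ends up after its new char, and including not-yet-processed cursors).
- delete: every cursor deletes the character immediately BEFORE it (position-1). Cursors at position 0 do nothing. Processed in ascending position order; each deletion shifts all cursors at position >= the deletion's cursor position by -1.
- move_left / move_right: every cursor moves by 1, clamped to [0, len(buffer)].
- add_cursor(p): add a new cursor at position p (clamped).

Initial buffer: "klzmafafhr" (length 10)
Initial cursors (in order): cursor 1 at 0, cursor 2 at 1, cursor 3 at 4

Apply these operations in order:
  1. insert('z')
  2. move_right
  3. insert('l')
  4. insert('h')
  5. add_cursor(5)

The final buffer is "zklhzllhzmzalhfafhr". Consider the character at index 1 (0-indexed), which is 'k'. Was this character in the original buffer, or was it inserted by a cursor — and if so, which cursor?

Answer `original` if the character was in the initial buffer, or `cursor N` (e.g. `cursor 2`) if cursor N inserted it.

After op 1 (insert('z')): buffer="zkzlzmzafafhr" (len 13), cursors c1@1 c2@3 c3@7, authorship 1.2...3......
After op 2 (move_right): buffer="zkzlzmzafafhr" (len 13), cursors c1@2 c2@4 c3@8, authorship 1.2...3......
After op 3 (insert('l')): buffer="zklzllzmzalfafhr" (len 16), cursors c1@3 c2@6 c3@11, authorship 1.12.2..3.3.....
After op 4 (insert('h')): buffer="zklhzllhzmzalhfafhr" (len 19), cursors c1@4 c2@8 c3@14, authorship 1.112.22..3.33.....
After op 5 (add_cursor(5)): buffer="zklhzllhzmzalhfafhr" (len 19), cursors c1@4 c4@5 c2@8 c3@14, authorship 1.112.22..3.33.....
Authorship (.=original, N=cursor N): 1 . 1 1 2 . 2 2 . . 3 . 3 3 . . . . .
Index 1: author = original

Answer: original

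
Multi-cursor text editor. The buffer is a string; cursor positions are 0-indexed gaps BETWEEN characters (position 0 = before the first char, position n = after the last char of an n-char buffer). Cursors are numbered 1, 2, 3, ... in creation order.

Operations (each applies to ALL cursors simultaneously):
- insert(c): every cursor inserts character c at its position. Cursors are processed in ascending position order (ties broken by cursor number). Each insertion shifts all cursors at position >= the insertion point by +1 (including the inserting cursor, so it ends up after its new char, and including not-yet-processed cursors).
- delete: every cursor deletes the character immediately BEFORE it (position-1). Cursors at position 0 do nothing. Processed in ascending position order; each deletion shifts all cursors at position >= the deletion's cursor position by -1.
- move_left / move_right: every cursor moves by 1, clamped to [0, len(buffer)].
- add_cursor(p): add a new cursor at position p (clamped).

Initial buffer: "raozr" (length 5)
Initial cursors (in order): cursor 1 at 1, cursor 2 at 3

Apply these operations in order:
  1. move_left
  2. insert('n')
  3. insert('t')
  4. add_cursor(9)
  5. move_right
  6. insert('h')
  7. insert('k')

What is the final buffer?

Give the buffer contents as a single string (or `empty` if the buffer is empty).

Answer: ntrhkantohkzrhk

Derivation:
After op 1 (move_left): buffer="raozr" (len 5), cursors c1@0 c2@2, authorship .....
After op 2 (insert('n')): buffer="nranozr" (len 7), cursors c1@1 c2@4, authorship 1..2...
After op 3 (insert('t')): buffer="ntrantozr" (len 9), cursors c1@2 c2@6, authorship 11..22...
After op 4 (add_cursor(9)): buffer="ntrantozr" (len 9), cursors c1@2 c2@6 c3@9, authorship 11..22...
After op 5 (move_right): buffer="ntrantozr" (len 9), cursors c1@3 c2@7 c3@9, authorship 11..22...
After op 6 (insert('h')): buffer="ntrhantohzrh" (len 12), cursors c1@4 c2@9 c3@12, authorship 11.1.22.2..3
After op 7 (insert('k')): buffer="ntrhkantohkzrhk" (len 15), cursors c1@5 c2@11 c3@15, authorship 11.11.22.22..33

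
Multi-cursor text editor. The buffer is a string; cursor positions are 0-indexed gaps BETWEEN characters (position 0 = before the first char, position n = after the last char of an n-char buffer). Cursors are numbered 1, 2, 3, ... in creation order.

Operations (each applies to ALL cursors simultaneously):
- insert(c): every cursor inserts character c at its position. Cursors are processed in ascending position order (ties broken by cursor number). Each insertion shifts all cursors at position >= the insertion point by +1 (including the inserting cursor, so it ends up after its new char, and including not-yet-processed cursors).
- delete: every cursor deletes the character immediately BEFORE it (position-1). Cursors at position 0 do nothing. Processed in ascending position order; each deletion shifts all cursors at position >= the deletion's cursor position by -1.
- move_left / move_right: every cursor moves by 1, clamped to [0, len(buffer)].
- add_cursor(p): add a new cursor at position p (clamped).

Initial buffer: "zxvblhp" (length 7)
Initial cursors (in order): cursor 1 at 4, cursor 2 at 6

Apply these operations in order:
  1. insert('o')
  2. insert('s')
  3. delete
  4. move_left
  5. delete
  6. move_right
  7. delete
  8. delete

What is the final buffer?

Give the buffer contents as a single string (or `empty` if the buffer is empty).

After op 1 (insert('o')): buffer="zxvbolhop" (len 9), cursors c1@5 c2@8, authorship ....1..2.
After op 2 (insert('s')): buffer="zxvboslhosp" (len 11), cursors c1@6 c2@10, authorship ....11..22.
After op 3 (delete): buffer="zxvbolhop" (len 9), cursors c1@5 c2@8, authorship ....1..2.
After op 4 (move_left): buffer="zxvbolhop" (len 9), cursors c1@4 c2@7, authorship ....1..2.
After op 5 (delete): buffer="zxvolop" (len 7), cursors c1@3 c2@5, authorship ...1.2.
After op 6 (move_right): buffer="zxvolop" (len 7), cursors c1@4 c2@6, authorship ...1.2.
After op 7 (delete): buffer="zxvlp" (len 5), cursors c1@3 c2@4, authorship .....
After op 8 (delete): buffer="zxp" (len 3), cursors c1@2 c2@2, authorship ...

Answer: zxp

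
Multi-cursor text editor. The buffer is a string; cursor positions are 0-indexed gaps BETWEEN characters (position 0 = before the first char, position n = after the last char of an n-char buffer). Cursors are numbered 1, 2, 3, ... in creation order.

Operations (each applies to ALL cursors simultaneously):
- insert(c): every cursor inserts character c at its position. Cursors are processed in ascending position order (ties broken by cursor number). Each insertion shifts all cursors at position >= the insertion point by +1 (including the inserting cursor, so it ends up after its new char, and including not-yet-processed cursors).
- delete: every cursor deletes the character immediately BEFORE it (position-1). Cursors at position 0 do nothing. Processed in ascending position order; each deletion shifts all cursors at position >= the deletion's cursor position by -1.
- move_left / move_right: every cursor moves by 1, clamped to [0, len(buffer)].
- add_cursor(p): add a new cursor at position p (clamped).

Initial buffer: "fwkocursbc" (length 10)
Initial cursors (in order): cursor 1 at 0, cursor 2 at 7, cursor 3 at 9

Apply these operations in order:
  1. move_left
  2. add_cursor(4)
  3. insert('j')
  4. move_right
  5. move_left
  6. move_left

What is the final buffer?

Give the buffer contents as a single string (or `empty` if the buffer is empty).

After op 1 (move_left): buffer="fwkocursbc" (len 10), cursors c1@0 c2@6 c3@8, authorship ..........
After op 2 (add_cursor(4)): buffer="fwkocursbc" (len 10), cursors c1@0 c4@4 c2@6 c3@8, authorship ..........
After op 3 (insert('j')): buffer="jfwkojcujrsjbc" (len 14), cursors c1@1 c4@6 c2@9 c3@12, authorship 1....4..2..3..
After op 4 (move_right): buffer="jfwkojcujrsjbc" (len 14), cursors c1@2 c4@7 c2@10 c3@13, authorship 1....4..2..3..
After op 5 (move_left): buffer="jfwkojcujrsjbc" (len 14), cursors c1@1 c4@6 c2@9 c3@12, authorship 1....4..2..3..
After op 6 (move_left): buffer="jfwkojcujrsjbc" (len 14), cursors c1@0 c4@5 c2@8 c3@11, authorship 1....4..2..3..

Answer: jfwkojcujrsjbc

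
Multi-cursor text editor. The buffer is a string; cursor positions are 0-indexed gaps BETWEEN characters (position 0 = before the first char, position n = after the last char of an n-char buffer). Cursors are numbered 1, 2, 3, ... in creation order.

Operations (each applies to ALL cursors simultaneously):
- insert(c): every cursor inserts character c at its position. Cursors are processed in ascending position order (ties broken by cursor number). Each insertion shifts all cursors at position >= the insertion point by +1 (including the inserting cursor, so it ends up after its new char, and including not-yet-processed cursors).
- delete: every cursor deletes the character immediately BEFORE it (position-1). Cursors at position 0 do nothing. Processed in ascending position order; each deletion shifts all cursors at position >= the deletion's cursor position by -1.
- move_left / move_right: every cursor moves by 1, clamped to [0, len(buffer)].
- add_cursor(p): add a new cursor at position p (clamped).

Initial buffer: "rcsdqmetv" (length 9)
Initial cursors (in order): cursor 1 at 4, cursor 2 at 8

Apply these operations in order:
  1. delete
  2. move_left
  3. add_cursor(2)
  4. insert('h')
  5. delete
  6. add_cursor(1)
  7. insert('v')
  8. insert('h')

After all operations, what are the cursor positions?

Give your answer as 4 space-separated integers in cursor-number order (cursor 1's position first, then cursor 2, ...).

Answer: 8 13 8 3

Derivation:
After op 1 (delete): buffer="rcsqmev" (len 7), cursors c1@3 c2@6, authorship .......
After op 2 (move_left): buffer="rcsqmev" (len 7), cursors c1@2 c2@5, authorship .......
After op 3 (add_cursor(2)): buffer="rcsqmev" (len 7), cursors c1@2 c3@2 c2@5, authorship .......
After op 4 (insert('h')): buffer="rchhsqmhev" (len 10), cursors c1@4 c3@4 c2@8, authorship ..13...2..
After op 5 (delete): buffer="rcsqmev" (len 7), cursors c1@2 c3@2 c2@5, authorship .......
After op 6 (add_cursor(1)): buffer="rcsqmev" (len 7), cursors c4@1 c1@2 c3@2 c2@5, authorship .......
After op 7 (insert('v')): buffer="rvcvvsqmvev" (len 11), cursors c4@2 c1@5 c3@5 c2@9, authorship .4.13...2..
After op 8 (insert('h')): buffer="rvhcvvhhsqmvhev" (len 15), cursors c4@3 c1@8 c3@8 c2@13, authorship .44.1313...22..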